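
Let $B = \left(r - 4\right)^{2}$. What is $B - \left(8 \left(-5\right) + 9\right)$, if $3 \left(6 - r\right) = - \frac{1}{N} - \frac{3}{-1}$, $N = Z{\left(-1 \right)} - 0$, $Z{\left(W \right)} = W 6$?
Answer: $\frac{10333}{324} \approx 31.892$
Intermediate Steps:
$Z{\left(W \right)} = 6 W$
$N = -6$ ($N = 6 \left(-1\right) - 0 = -6 + 0 = -6$)
$r = \frac{89}{18}$ ($r = 6 - \frac{- \frac{1}{-6} - \frac{3}{-1}}{3} = 6 - \frac{\left(-1\right) \left(- \frac{1}{6}\right) - -3}{3} = 6 - \frac{\frac{1}{6} + 3}{3} = 6 - \frac{19}{18} = \frac{89}{18} \approx 4.9444$)
$B = \frac{289}{324}$ ($B = \left(\frac{89}{18} - 4\right)^{2} = \left(\frac{17}{18}\right)^{2} = \frac{289}{324} \approx 0.89198$)
$B - \left(8 \left(-5\right) + 9\right) = \frac{289}{324} - \left(8 \left(-5\right) + 9\right) = \frac{289}{324} - \left(-40 + 9\right) = \frac{289}{324} - -31 = \frac{289}{324} + 31 = \frac{10333}{324}$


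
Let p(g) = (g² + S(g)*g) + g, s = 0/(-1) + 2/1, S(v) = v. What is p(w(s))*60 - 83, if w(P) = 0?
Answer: -83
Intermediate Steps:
s = 2 (s = 0*(-1) + 2*1 = 0 + 2 = 2)
p(g) = g + 2*g² (p(g) = (g² + g*g) + g = (g² + g²) + g = 2*g² + g = g + 2*g²)
p(w(s))*60 - 83 = (0*(1 + 2*0))*60 - 83 = (0*(1 + 0))*60 - 83 = (0*1)*60 - 83 = 0*60 - 83 = 0 - 83 = -83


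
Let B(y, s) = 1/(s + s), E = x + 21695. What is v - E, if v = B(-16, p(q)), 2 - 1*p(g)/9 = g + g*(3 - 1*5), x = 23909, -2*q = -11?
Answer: -6156539/135 ≈ -45604.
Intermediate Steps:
q = 11/2 (q = -½*(-11) = 11/2 ≈ 5.5000)
p(g) = 18 + 9*g (p(g) = 18 - 9*(g + g*(3 - 1*5)) = 18 - 9*(g + g*(3 - 5)) = 18 - 9*(g + g*(-2)) = 18 - 9*(g - 2*g) = 18 - (-9)*g = 18 + 9*g)
E = 45604 (E = 23909 + 21695 = 45604)
B(y, s) = 1/(2*s)
v = 1/135 (v = 1/(2*(18 + 9*(11/2))) = 1/(2*(18 + 99/2)) = 1/(2*(135/2)) = (½)*(2/135) = 1/135 ≈ 0.0074074)
v - E = 1/135 - 1*45604 = 1/135 - 45604 = -6156539/135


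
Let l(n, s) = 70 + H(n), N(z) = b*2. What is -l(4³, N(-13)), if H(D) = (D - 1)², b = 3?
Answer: -4039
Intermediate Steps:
H(D) = (-1 + D)²
N(z) = 6 (N(z) = 3*2 = 6)
l(n, s) = 70 + (-1 + n)²
-l(4³, N(-13)) = -(70 + (-1 + 4³)²) = -(70 + (-1 + 64)²) = -(70 + 63²) = -(70 + 3969) = -1*4039 = -4039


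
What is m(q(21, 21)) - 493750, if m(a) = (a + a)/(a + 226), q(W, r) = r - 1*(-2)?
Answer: -122943704/249 ≈ -4.9375e+5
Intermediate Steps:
q(W, r) = 2 + r (q(W, r) = r + 2 = 2 + r)
m(a) = 2*a/(226 + a) (m(a) = (2*a)/(226 + a) = 2*a/(226 + a))
m(q(21, 21)) - 493750 = 2*(2 + 21)/(226 + (2 + 21)) - 493750 = 2*23/(226 + 23) - 493750 = 2*23/249 - 493750 = 2*23*(1/249) - 493750 = 46/249 - 493750 = -122943704/249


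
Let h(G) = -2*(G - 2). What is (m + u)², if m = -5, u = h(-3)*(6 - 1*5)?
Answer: 25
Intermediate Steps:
h(G) = 4 - 2*G (h(G) = -2*(-2 + G) = 4 - 2*G)
u = 10 (u = (4 - 2*(-3))*(6 - 1*5) = (4 + 6)*(6 - 5) = 10*1 = 10)
(m + u)² = (-5 + 10)² = 5² = 25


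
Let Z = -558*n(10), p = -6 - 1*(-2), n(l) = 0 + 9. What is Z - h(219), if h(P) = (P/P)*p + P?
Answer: -5237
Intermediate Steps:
n(l) = 9
p = -4 (p = -6 + 2 = -4)
h(P) = -4 + P (h(P) = (P/P)*(-4) + P = 1*(-4) + P = -4 + P)
Z = -5022 (Z = -558*9 = -5022)
Z - h(219) = -5022 - (-4 + 219) = -5022 - 1*215 = -5022 - 215 = -5237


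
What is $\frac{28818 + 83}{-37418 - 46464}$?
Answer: $- \frac{28901}{83882} \approx -0.34454$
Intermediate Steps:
$\frac{28818 + 83}{-37418 - 46464} = \frac{28901}{-83882} = 28901 \left(- \frac{1}{83882}\right) = - \frac{28901}{83882}$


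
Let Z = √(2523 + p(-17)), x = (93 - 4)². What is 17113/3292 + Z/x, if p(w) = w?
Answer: 17113/3292 + √2506/7921 ≈ 5.2047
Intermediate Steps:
x = 7921 (x = 89² = 7921)
Z = √2506 (Z = √(2523 - 17) = √2506 ≈ 50.060)
17113/3292 + Z/x = 17113/3292 + √2506/7921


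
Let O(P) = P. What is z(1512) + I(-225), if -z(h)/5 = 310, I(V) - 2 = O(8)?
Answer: -1540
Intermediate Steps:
I(V) = 10 (I(V) = 2 + 8 = 10)
z(h) = -1550 (z(h) = -5*310 = -1550)
z(1512) + I(-225) = -1550 + 10 = -1540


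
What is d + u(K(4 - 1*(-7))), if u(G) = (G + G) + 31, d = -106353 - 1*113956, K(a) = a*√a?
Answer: -220278 + 22*√11 ≈ -2.2021e+5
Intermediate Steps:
K(a) = a^(3/2)
d = -220309 (d = -106353 - 113956 = -220309)
u(G) = 31 + 2*G (u(G) = 2*G + 31 = 31 + 2*G)
d + u(K(4 - 1*(-7))) = -220309 + (31 + 2*(4 - 1*(-7))^(3/2)) = -220309 + (31 + 2*(4 + 7)^(3/2)) = -220309 + (31 + 2*11^(3/2)) = -220309 + (31 + 2*(11*√11)) = -220309 + (31 + 22*√11) = -220278 + 22*√11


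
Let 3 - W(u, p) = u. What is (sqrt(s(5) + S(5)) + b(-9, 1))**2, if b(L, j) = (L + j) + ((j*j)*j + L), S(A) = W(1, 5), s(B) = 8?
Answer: (16 - sqrt(10))**2 ≈ 164.81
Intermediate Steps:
W(u, p) = 3 - u
S(A) = 2 (S(A) = 3 - 1*1 = 3 - 1 = 2)
b(L, j) = j + j**3 + 2*L (b(L, j) = (L + j) + (j**2*j + L) = (L + j) + (j**3 + L) = (L + j) + (L + j**3) = j + j**3 + 2*L)
(sqrt(s(5) + S(5)) + b(-9, 1))**2 = (sqrt(8 + 2) + (1 + 1**3 + 2*(-9)))**2 = (sqrt(10) + (1 + 1 - 18))**2 = (sqrt(10) - 16)**2 = (-16 + sqrt(10))**2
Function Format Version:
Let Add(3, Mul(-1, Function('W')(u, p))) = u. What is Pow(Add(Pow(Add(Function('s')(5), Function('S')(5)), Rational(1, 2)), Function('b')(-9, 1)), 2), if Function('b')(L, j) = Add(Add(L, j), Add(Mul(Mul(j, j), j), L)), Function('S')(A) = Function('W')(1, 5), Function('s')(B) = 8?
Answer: Pow(Add(16, Mul(-1, Pow(10, Rational(1, 2)))), 2) ≈ 164.81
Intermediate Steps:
Function('W')(u, p) = Add(3, Mul(-1, u))
Function('S')(A) = 2 (Function('S')(A) = Add(3, Mul(-1, 1)) = Add(3, -1) = 2)
Function('b')(L, j) = Add(j, Pow(j, 3), Mul(2, L)) (Function('b')(L, j) = Add(Add(L, j), Add(Mul(Pow(j, 2), j), L)) = Add(Add(L, j), Add(Pow(j, 3), L)) = Add(Add(L, j), Add(L, Pow(j, 3))) = Add(j, Pow(j, 3), Mul(2, L)))
Pow(Add(Pow(Add(Function('s')(5), Function('S')(5)), Rational(1, 2)), Function('b')(-9, 1)), 2) = Pow(Add(Pow(Add(8, 2), Rational(1, 2)), Add(1, Pow(1, 3), Mul(2, -9))), 2) = Pow(Add(Pow(10, Rational(1, 2)), Add(1, 1, -18)), 2) = Pow(Add(Pow(10, Rational(1, 2)), -16), 2) = Pow(Add(-16, Pow(10, Rational(1, 2))), 2)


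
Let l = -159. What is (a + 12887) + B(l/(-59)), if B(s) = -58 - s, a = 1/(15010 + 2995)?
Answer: 13625319819/1062295 ≈ 12826.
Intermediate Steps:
a = 1/18005 ≈ 5.5540e-5
(a + 12887) + B(l/(-59)) = (1/18005 + 12887) + (-58 - (-159)/(-59)) = 232030436/18005 + (-58 - (-159)*(-1)/59) = 232030436/18005 + (-58 - 1*159/59) = 232030436/18005 + (-58 - 159/59) = 232030436/18005 - 3581/59 = 13625319819/1062295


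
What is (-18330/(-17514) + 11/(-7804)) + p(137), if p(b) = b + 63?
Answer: 4579784311/22779876 ≈ 201.05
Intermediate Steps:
p(b) = 63 + b
(-18330/(-17514) + 11/(-7804)) + p(137) = (-18330/(-17514) + 11/(-7804)) + (63 + 137) = (-18330*(-1/17514) + 11*(-1/7804)) + 200 = (3055/2919 - 11/7804) + 200 = 23809111/22779876 + 200 = 4579784311/22779876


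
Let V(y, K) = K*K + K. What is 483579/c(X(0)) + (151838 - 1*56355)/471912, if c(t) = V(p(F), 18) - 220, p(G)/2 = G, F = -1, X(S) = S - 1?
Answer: 114109190987/28786632 ≈ 3964.0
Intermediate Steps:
X(S) = -1 + S
p(G) = 2*G
V(y, K) = K + K² (V(y, K) = K² + K = K + K²)
c(t) = 122 (c(t) = 18*(1 + 18) - 220 = 18*19 - 220 = 342 - 220 = 122)
483579/c(X(0)) + (151838 - 1*56355)/471912 = 483579/122 + (151838 - 1*56355)/471912 = 483579*(1/122) + (151838 - 56355)*(1/471912) = 483579/122 + 95483*(1/471912) = 483579/122 + 95483/471912 = 114109190987/28786632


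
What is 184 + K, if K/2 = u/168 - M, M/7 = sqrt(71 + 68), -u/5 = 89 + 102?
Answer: 14501/84 - 14*sqrt(139) ≈ 7.5734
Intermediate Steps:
u = -955 (u = -5*(89 + 102) = -5*191 = -955)
M = 7*sqrt(139) (M = 7*sqrt(71 + 68) = 7*sqrt(139) ≈ 82.529)
K = -955/84 - 14*sqrt(139) (K = 2*(-955/168 - 7*sqrt(139)) = -955/84 - 14*sqrt(139) ≈ -176.43)
184 + K = 184 + (-955/84 - 14*sqrt(139)) = 14501/84 - 14*sqrt(139)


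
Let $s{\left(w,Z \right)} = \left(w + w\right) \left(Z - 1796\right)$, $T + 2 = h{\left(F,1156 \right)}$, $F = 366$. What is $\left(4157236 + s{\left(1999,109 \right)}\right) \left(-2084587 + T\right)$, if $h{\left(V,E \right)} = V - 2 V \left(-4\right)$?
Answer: $2620873413990$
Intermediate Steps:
$h{\left(V,E \right)} = 8 V^{2}$ ($h{\left(V,E \right)} = V 8 V = 8 V^{2}$)
$T = 1071646$ ($T = -2 + 8 \cdot 366^{2} = -2 + 8 \cdot 133956 = -2 + 1071648 = 1071646$)
$s{\left(w,Z \right)} = 2 w \left(-1796 + Z\right)$
$\left(4157236 + s{\left(1999,109 \right)}\right) \left(-2084587 + T\right) = \left(4157236 + 2 \cdot 1999 \left(-1796 + 109\right)\right) \left(-2084587 + 1071646\right) = \left(4157236 + 2 \cdot 1999 \left(-1687\right)\right) \left(-1012941\right) = \left(4157236 - 6744626\right) \left(-1012941\right) = \left(-2587390\right) \left(-1012941\right) = 2620873413990$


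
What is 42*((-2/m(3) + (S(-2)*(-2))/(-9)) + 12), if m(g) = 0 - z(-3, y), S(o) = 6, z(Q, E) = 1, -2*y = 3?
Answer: 644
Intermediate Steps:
y = -3/2 (y = -½*3 = -3/2 ≈ -1.5000)
m(g) = -1 (m(g) = 0 - 1*1 = 0 - 1 = -1)
42*((-2/m(3) + (S(-2)*(-2))/(-9)) + 12) = 42*((-2/(-1) + (6*(-2))/(-9)) + 12) = 42*((-2*(-1) - 12*(-⅑)) + 12) = 42*((2 + 4/3) + 12) = 42*(10/3 + 12) = 42*(46/3) = 644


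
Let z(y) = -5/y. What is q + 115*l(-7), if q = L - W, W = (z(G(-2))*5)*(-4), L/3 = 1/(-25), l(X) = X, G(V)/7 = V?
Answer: -139646/175 ≈ -797.98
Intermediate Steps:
G(V) = 7*V
L = -3/25 (L = 3/(-25) = 3*(-1/25) = -3/25 ≈ -0.12000)
W = -50/7 (W = (-5/(7*(-2))*5)*(-4) = (-5/(-14)*5)*(-4) = (-5*(-1/14)*5)*(-4) = ((5/14)*5)*(-4) = (25/14)*(-4) = -50/7 ≈ -7.1429)
q = 1229/175 (q = -3/25 - 1*(-50/7) = -3/25 + 50/7 = 1229/175 ≈ 7.0229)
q + 115*l(-7) = 1229/175 + 115*(-7) = 1229/175 - 805 = -139646/175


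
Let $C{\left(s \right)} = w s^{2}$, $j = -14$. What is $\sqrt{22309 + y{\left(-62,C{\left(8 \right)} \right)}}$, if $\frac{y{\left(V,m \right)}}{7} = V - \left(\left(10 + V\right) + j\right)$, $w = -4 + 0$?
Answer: $\sqrt{22337} \approx 149.46$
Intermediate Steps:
$w = -4$
$C{\left(s \right)} = - 4 s^{2}$
$y{\left(V,m \right)} = 28$ ($y{\left(V,m \right)} = 7 \left(V - \left(\left(10 + V\right) - 14\right)\right) = 7 \left(V - \left(-4 + V\right)\right) = 7 \cdot 4 = 28$)
$\sqrt{22309 + y{\left(-62,C{\left(8 \right)} \right)}} = \sqrt{22309 + 28} = \sqrt{22337}$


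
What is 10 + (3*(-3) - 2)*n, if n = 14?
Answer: -144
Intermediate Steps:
10 + (3*(-3) - 2)*n = 10 + (3*(-3) - 2)*14 = 10 + (-9 - 2)*14 = 10 - 11*14 = 10 - 154 = -144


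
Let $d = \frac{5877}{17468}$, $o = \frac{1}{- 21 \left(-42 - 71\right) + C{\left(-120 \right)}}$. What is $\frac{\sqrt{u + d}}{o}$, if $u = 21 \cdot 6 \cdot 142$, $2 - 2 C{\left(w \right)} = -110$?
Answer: $\frac{7287 \sqrt{151652970579}}{8734} \approx 3.2491 \cdot 10^{5}$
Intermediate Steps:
$C{\left(w \right)} = 56$ ($C{\left(w \right)} = 1 - -55 = 1 + 55 = 56$)
$u = 17892$ ($u = 21 \cdot 852 = 17892$)
$o = \frac{1}{2429}$ ($o = \frac{1}{- 21 \left(-42 - 71\right) + 56} = \frac{1}{\left(-21\right) \left(-113\right) + 56} = \frac{1}{2373 + 56} = \frac{1}{2429} \approx 0.00041169$)
$d = \frac{5877}{17468}$ ($d = 5877 \cdot \frac{1}{17468} = \frac{5877}{17468} \approx 0.33644$)
$\frac{\sqrt{u + d}}{o} = \sqrt{17892 + \frac{5877}{17468}} \frac{1}{\frac{1}{2429}} = \sqrt{\frac{312543333}{17468}} \cdot 2429 = \frac{3 \sqrt{151652970579}}{8734} \cdot 2429 = \frac{7287 \sqrt{151652970579}}{8734}$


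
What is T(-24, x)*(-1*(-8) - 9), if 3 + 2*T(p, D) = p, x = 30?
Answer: 27/2 ≈ 13.500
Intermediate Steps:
T(p, D) = -3/2 + p/2
T(-24, x)*(-1*(-8) - 9) = (-3/2 + (½)*(-24))*(-1*(-8) - 9) = (-3/2 - 12)*(8 - 9) = -27/2*(-1) = 27/2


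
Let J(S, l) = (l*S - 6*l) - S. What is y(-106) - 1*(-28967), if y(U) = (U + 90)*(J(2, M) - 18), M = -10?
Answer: 28647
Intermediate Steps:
J(S, l) = -S - 6*l + S*l (J(S, l) = (S*l - 6*l) - S = (-6*l + S*l) - S = -S - 6*l + S*l)
y(U) = 1800 + 20*U (y(U) = (U + 90)*((-1*2 - 6*(-10) + 2*(-10)) - 18) = (90 + U)*((-2 + 60 - 20) - 18) = (90 + U)*(38 - 18) = (90 + U)*20 = 1800 + 20*U)
y(-106) - 1*(-28967) = (1800 + 20*(-106)) - 1*(-28967) = (1800 - 2120) + 28967 = -320 + 28967 = 28647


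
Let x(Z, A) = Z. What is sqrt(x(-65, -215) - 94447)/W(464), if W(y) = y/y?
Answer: 4*I*sqrt(5907) ≈ 307.43*I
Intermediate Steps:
W(y) = 1
sqrt(x(-65, -215) - 94447)/W(464) = sqrt(-65 - 94447)/1 = sqrt(-94512)*1 = (4*I*sqrt(5907))*1 = 4*I*sqrt(5907)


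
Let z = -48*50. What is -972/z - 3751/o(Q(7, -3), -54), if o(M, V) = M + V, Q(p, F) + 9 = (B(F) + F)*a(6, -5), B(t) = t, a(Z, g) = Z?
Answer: 68929/1800 ≈ 38.294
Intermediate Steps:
Q(p, F) = -9 + 12*F (Q(p, F) = -9 + (F + F)*6 = -9 + (2*F)*6 = -9 + 12*F)
z = -2400
-972/z - 3751/o(Q(7, -3), -54) = -972/(-2400) - 3751/((-9 + 12*(-3)) - 54) = -972*(-1/2400) - 3751/((-9 - 36) - 54) = 81/200 - 3751/(-45 - 54) = 81/200 - 3751/(-99) = 81/200 - 3751*(-1/99) = 81/200 + 341/9 = 68929/1800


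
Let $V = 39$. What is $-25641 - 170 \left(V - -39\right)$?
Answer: $-38901$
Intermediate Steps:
$-25641 - 170 \left(V - -39\right) = -25641 - 170 \left(39 - -39\right) = -25641 - 170 \left(39 + 39\right) = -25641 - 170 \cdot 78 = -25641 - 13260 = -38901$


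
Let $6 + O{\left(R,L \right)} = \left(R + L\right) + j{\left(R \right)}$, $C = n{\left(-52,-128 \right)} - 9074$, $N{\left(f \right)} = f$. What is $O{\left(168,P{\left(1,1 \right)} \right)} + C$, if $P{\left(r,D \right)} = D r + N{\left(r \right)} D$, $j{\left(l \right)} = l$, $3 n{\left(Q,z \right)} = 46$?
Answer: $- \frac{26180}{3} \approx -8726.7$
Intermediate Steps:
$n{\left(Q,z \right)} = \frac{46}{3}$ ($n{\left(Q,z \right)} = \frac{1}{3} \cdot 46 = \frac{46}{3}$)
$C = - \frac{27176}{3}$ ($C = \frac{46}{3} - 9074 = - \frac{27176}{3} \approx -9058.7$)
$P{\left(r,D \right)} = 2 D r$ ($P{\left(r,D \right)} = D r + r D = D r + D r = 2 D r$)
$O{\left(R,L \right)} = -6 + L + 2 R$ ($O{\left(R,L \right)} = -6 + \left(\left(R + L\right) + R\right) = -6 + \left(\left(L + R\right) + R\right) = -6 + \left(L + 2 R\right) = -6 + L + 2 R$)
$O{\left(168,P{\left(1,1 \right)} \right)} + C = \left(-6 + 2 \cdot 1 \cdot 1 + 2 \cdot 168\right) - \frac{27176}{3} = \left(-6 + 2 + 336\right) - \frac{27176}{3} = 332 - \frac{27176}{3} = - \frac{26180}{3}$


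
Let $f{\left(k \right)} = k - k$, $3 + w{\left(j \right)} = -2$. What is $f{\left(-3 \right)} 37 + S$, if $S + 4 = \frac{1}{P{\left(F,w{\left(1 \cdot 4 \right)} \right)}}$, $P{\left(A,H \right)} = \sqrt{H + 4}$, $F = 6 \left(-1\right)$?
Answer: $-4 - i \approx -4.0 - 1.0 i$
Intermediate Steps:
$w{\left(j \right)} = -5$ ($w{\left(j \right)} = -3 - 2 = -5$)
$F = -6$
$P{\left(A,H \right)} = \sqrt{4 + H}$
$f{\left(k \right)} = 0$
$S = -4 - i$ ($S = -4 + \frac{1}{\sqrt{4 - 5}} = -4 + \frac{1}{\sqrt{-1}} = -4 + \frac{1}{i} = -4 - i \approx -4.0 - 1.0 i$)
$f{\left(-3 \right)} 37 + S = 0 \cdot 37 - \left(4 + i\right) = 0 - \left(4 + i\right) = -4 - i$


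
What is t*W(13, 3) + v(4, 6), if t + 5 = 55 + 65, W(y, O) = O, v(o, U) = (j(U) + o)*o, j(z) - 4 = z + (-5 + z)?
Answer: 405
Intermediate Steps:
j(z) = -1 + 2*z (j(z) = 4 + (z + (-5 + z)) = 4 + (-5 + 2*z) = -1 + 2*z)
v(o, U) = o*(-1 + o + 2*U) (v(o, U) = ((-1 + 2*U) + o)*o = (-1 + o + 2*U)*o = o*(-1 + o + 2*U))
t = 115 (t = -5 + (55 + 65) = -5 + 120 = 115)
t*W(13, 3) + v(4, 6) = 115*3 + 4*(-1 + 4 + 2*6) = 345 + 4*(-1 + 4 + 12) = 345 + 4*15 = 345 + 60 = 405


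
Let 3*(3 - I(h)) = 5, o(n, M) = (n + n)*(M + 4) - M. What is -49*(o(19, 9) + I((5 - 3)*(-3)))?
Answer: -71491/3 ≈ -23830.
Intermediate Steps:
o(n, M) = -M + 2*n*(4 + M) (o(n, M) = (2*n)*(4 + M) - M = 2*n*(4 + M) - M = -M + 2*n*(4 + M))
I(h) = 4/3 (I(h) = 3 - 1/3*5 = 3 - 5/3 = 4/3)
-49*(o(19, 9) + I((5 - 3)*(-3))) = -49*((-1*9 + 8*19 + 2*9*19) + 4/3) = -49*((-9 + 152 + 342) + 4/3) = -49*(485 + 4/3) = -49*1459/3 = -71491/3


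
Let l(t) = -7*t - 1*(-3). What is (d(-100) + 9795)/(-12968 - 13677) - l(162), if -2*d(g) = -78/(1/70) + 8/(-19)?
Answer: 572336426/506255 ≈ 1130.5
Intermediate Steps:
d(g) = 51874/19 (d(g) = -(-78/(1/70) + 8/(-19))/2 = -(-78/1/70 + 8*(-1/19))/2 = -(-78*70 - 8/19)/2 = -(-5460 - 8/19)/2 = -½*(-103748/19) = 51874/19)
l(t) = 3 - 7*t (l(t) = -7*t + 3 = 3 - 7*t)
(d(-100) + 9795)/(-12968 - 13677) - l(162) = (51874/19 + 9795)/(-12968 - 13677) - (3 - 7*162) = (237979/19)/(-26645) - (3 - 1134) = (237979/19)*(-1/26645) - 1*(-1131) = -237979/506255 + 1131 = 572336426/506255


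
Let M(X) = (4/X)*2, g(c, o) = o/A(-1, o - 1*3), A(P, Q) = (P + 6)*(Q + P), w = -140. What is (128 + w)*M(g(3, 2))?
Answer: 480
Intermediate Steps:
A(P, Q) = (6 + P)*(P + Q)
g(c, o) = o/(-20 + 5*o) (g(c, o) = o/((-1)² + 6*(-1) + 6*(o - 1*3) - (o - 1*3)) = o/(1 - 6 + 6*(o - 3) - (o - 3)) = o/(1 - 6 + 6*(-3 + o) - (-3 + o)) = o/(1 - 6 + (-18 + 6*o) + (3 - o)) = o/(-20 + 5*o))
M(X) = 8/X
(128 + w)*M(g(3, 2)) = (128 - 140)*(8/(((⅕)*2/(-4 + 2)))) = -96/((⅕)*2/(-2)) = -96/((⅕)*2*(-½)) = -96/(-⅕) = -96*(-5) = -12*(-40) = 480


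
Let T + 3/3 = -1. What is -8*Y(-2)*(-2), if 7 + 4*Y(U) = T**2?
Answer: -12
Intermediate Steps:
T = -2 (T = -1 - 1 = -2)
Y(U) = -3/4 (Y(U) = -7/4 + (1/4)*(-2)**2 = -7/4 + (1/4)*4 = -7/4 + 1 = -3/4)
-8*Y(-2)*(-2) = -8*(-3/4)*(-2) = 6*(-2) = -12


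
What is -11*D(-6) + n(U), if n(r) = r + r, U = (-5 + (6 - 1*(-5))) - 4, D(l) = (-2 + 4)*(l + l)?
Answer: 268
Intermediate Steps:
D(l) = 4*l (D(l) = 2*(2*l) = 4*l)
U = 2 (U = (-5 + (6 + 5)) - 4 = (-5 + 11) - 4 = 6 - 4 = 2)
n(r) = 2*r
-11*D(-6) + n(U) = -44*(-6) + 2*2 = -11*(-24) + 4 = 264 + 4 = 268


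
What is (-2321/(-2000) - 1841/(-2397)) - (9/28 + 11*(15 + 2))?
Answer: -6221414441/33558000 ≈ -185.39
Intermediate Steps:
(-2321/(-2000) - 1841/(-2397)) - (9/28 + 11*(15 + 2)) = (-2321*(-1/2000) - 1841*(-1/2397)) - (9*(1/28) + 11*17) = (2321/2000 + 1841/2397) - (9/28 + 187) = 9245437/4794000 - 1*5245/28 = 9245437/4794000 - 5245/28 = -6221414441/33558000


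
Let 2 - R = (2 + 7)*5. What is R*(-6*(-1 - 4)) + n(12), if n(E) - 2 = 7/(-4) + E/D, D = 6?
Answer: -5151/4 ≈ -1287.8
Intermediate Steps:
R = -43 (R = 2 - (2 + 7)*5 = 2 - 9*5 = 2 - 1*45 = 2 - 45 = -43)
n(E) = 1/4 + E/6 (n(E) = 2 + (7/(-4) + E/6) = 2 + (7*(-1/4) + E*(1/6)) = 2 + (-7/4 + E/6) = 1/4 + E/6)
R*(-6*(-1 - 4)) + n(12) = -(-258)*(-1 - 4) + (1/4 + (1/6)*12) = -(-258)*(-5) + (1/4 + 2) = -43*30 + 9/4 = -1290 + 9/4 = -5151/4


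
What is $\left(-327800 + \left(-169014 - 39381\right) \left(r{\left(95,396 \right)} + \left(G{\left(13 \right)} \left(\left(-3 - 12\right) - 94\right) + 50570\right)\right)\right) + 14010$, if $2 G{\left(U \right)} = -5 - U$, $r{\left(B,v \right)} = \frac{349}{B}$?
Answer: $- \frac{204136950236}{19} \approx -1.0744 \cdot 10^{10}$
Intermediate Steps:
$G{\left(U \right)} = - \frac{5}{2} - \frac{U}{2}$ ($G{\left(U \right)} = \frac{-5 - U}{2} = - \frac{5}{2} - \frac{U}{2}$)
$\left(-327800 + \left(-169014 - 39381\right) \left(r{\left(95,396 \right)} + \left(G{\left(13 \right)} \left(\left(-3 - 12\right) - 94\right) + 50570\right)\right)\right) + 14010 = \left(-327800 + \left(-169014 - 39381\right) \left(\frac{349}{95} + \left(\left(- \frac{5}{2} - \frac{13}{2}\right) \left(\left(-3 - 12\right) - 94\right) + 50570\right)\right)\right) + 14010 = \left(-327800 - 208395 \left(349 \cdot \frac{1}{95} + \left(\left(- \frac{5}{2} - \frac{13}{2}\right) \left(\left(-3 - 12\right) - 94\right) + 50570\right)\right)\right) + 14010 = \left(-327800 - 208395 \left(\frac{349}{95} + \left(- 9 \left(-15 - 94\right) + 50570\right)\right)\right) + 14010 = \left(-327800 - 208395 \left(\frac{349}{95} + \left(\left(-9\right) \left(-109\right) + 50570\right)\right)\right) + 14010 = \left(-327800 - 208395 \left(\frac{349}{95} + \left(981 + 50570\right)\right)\right) + 14010 = \left(-327800 - 208395 \left(\frac{349}{95} + 51551\right)\right) + 14010 = \left(-327800 - \frac{204130988226}{19}\right) + 14010 = - \frac{204137216426}{19} + 14010 = - \frac{204136950236}{19}$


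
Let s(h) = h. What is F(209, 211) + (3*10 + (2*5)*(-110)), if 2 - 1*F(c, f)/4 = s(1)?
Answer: -1066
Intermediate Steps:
F(c, f) = 4 (F(c, f) = 8 - 4*1 = 8 - 4 = 4)
F(209, 211) + (3*10 + (2*5)*(-110)) = 4 + (3*10 + (2*5)*(-110)) = 4 + (30 + 10*(-110)) = 4 + (30 - 1100) = 4 - 1070 = -1066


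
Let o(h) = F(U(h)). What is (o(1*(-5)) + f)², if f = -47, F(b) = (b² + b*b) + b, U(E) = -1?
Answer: 2116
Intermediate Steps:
F(b) = b + 2*b² (F(b) = (b² + b²) + b = 2*b² + b = b + 2*b²)
o(h) = 1 (o(h) = -(1 + 2*(-1)) = -(1 - 2) = -1*(-1) = 1)
(o(1*(-5)) + f)² = (1 - 47)² = (-46)² = 2116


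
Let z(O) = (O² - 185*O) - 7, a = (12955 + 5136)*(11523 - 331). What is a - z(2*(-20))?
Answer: 202465479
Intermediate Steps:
a = 202474472 (a = 18091*11192 = 202474472)
z(O) = -7 + O² - 185*O
a - z(2*(-20)) = 202474472 - (-7 + (2*(-20))² - 370*(-20)) = 202474472 - (-7 + (-40)² - 185*(-40)) = 202474472 - (-7 + 1600 + 7400) = 202474472 - 1*8993 = 202474472 - 8993 = 202465479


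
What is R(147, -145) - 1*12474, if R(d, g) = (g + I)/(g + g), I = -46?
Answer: -3617269/290 ≈ -12473.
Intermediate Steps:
R(d, g) = (-46 + g)/(2*g) (R(d, g) = (g - 46)/(g + g) = (-46 + g)/((2*g)) = (-46 + g)*(1/(2*g)) = (-46 + g)/(2*g))
R(147, -145) - 1*12474 = (½)*(-46 - 145)/(-145) - 1*12474 = (½)*(-1/145)*(-191) - 12474 = 191/290 - 12474 = -3617269/290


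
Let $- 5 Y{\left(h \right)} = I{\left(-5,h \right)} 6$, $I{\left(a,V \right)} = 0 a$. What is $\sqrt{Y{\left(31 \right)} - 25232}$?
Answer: $4 i \sqrt{1577} \approx 158.85 i$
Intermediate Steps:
$I{\left(a,V \right)} = 0$
$Y{\left(h \right)} = 0$ ($Y{\left(h \right)} = - \frac{0 \cdot 6}{5} = \left(- \frac{1}{5}\right) 0 = 0$)
$\sqrt{Y{\left(31 \right)} - 25232} = \sqrt{0 - 25232} = \sqrt{-25232} = 4 i \sqrt{1577}$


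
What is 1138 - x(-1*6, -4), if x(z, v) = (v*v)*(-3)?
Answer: 1186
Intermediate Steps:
x(z, v) = -3*v² (x(z, v) = v²*(-3) = -3*v²)
1138 - x(-1*6, -4) = 1138 - (-3)*(-4)² = 1138 - (-3)*16 = 1138 - 1*(-48) = 1138 + 48 = 1186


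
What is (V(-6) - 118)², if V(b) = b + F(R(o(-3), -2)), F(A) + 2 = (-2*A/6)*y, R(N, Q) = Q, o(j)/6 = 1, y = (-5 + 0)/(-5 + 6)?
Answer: 150544/9 ≈ 16727.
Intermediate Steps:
y = -5 (y = -5/1 = -5*1 = -5)
o(j) = 6 (o(j) = 6*1 = 6)
F(A) = -2 + 5*A/3 (F(A) = -2 - 2*A/6*(-5) = -2 - A/3*(-5) = -2 + 5*A/3)
V(b) = -16/3 + b (V(b) = b + (-2 + (5/3)*(-2)) = b + (-2 - 10/3) = b - 16/3 = -16/3 + b)
(V(-6) - 118)² = ((-16/3 - 6) - 118)² = (-34/3 - 118)² = (-388/3)² = 150544/9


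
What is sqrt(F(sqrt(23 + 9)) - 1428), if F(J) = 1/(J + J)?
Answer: sqrt(-22848 + sqrt(2))/4 ≈ 37.788*I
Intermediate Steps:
F(J) = 1/(2*J)
sqrt(F(sqrt(23 + 9)) - 1428) = sqrt(1/(2*(sqrt(23 + 9))) - 1428) = sqrt(1/(2*(sqrt(32))) - 1428) = sqrt(1/(2*((4*sqrt(2)))) - 1428) = sqrt((sqrt(2)/8)/2 - 1428) = sqrt(sqrt(2)/16 - 1428) = sqrt(-1428 + sqrt(2)/16)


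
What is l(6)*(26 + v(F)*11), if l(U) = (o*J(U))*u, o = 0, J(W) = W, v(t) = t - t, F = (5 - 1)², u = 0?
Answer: 0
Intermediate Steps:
F = 16 (F = 4² = 16)
v(t) = 0
l(U) = 0 (l(U) = (0*U)*0 = 0*0 = 0)
l(6)*(26 + v(F)*11) = 0*(26 + 0*11) = 0*(26 + 0) = 0*26 = 0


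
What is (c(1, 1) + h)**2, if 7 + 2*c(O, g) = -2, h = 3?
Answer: 9/4 ≈ 2.2500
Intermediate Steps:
c(O, g) = -9/2 (c(O, g) = -7/2 + (1/2)*(-2) = -7/2 - 1 = -9/2)
(c(1, 1) + h)**2 = (-9/2 + 3)**2 = (-3/2)**2 = 9/4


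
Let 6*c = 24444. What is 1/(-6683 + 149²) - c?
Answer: -63220331/15518 ≈ -4074.0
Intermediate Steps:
c = 4074 (c = (⅙)*24444 = 4074)
1/(-6683 + 149²) - c = 1/(-6683 + 149²) - 1*4074 = 1/(-6683 + 22201) - 4074 = 1/15518 - 4074 = -63220331/15518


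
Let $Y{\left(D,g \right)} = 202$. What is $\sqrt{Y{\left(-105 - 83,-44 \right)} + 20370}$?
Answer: $2 \sqrt{5143} \approx 143.43$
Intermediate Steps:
$\sqrt{Y{\left(-105 - 83,-44 \right)} + 20370} = \sqrt{202 + 20370} = \sqrt{20572} = 2 \sqrt{5143}$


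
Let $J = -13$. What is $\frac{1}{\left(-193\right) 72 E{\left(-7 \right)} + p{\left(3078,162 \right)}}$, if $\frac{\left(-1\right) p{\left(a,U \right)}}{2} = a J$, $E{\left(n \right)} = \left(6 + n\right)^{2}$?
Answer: $\frac{1}{66132} \approx 1.5121 \cdot 10^{-5}$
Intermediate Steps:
$p{\left(a,U \right)} = 26 a$ ($p{\left(a,U \right)} = - 2 a \left(-13\right) = - 2 \left(- 13 a\right) = 26 a$)
$\frac{1}{\left(-193\right) 72 E{\left(-7 \right)} + p{\left(3078,162 \right)}} = \frac{1}{\left(-193\right) 72 \left(6 - 7\right)^{2} + 26 \cdot 3078} = \frac{1}{- 13896 \left(-1\right)^{2} + 80028} = \frac{1}{\left(-13896\right) 1 + 80028} = \frac{1}{-13896 + 80028} = \frac{1}{66132}$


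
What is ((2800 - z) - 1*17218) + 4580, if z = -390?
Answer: -9448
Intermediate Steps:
((2800 - z) - 1*17218) + 4580 = ((2800 - 1*(-390)) - 1*17218) + 4580 = ((2800 + 390) - 17218) + 4580 = (3190 - 17218) + 4580 = -14028 + 4580 = -9448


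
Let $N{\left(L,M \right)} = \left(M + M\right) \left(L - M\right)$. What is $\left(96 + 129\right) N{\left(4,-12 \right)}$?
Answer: $-86400$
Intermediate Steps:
$N{\left(L,M \right)} = 2 M \left(L - M\right)$
$\left(96 + 129\right) N{\left(4,-12 \right)} = \left(96 + 129\right) 2 \left(-12\right) \left(4 - -12\right) = 225 \cdot 2 \left(-12\right) \left(4 + 12\right) = 225 \cdot 2 \left(-12\right) 16 = 225 \left(-384\right) = -86400$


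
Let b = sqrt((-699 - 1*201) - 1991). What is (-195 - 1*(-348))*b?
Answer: 1071*I*sqrt(59) ≈ 8226.5*I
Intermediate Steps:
b = 7*I*sqrt(59) (b = sqrt((-699 - 201) - 1991) = sqrt(-900 - 1991) = sqrt(-2891) = 7*I*sqrt(59) ≈ 53.768*I)
(-195 - 1*(-348))*b = (-195 - 1*(-348))*(7*I*sqrt(59)) = (-195 + 348)*(7*I*sqrt(59)) = 153*(7*I*sqrt(59)) = 1071*I*sqrt(59)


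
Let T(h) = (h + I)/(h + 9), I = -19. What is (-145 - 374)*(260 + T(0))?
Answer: -401533/3 ≈ -1.3384e+5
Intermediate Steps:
T(h) = (-19 + h)/(9 + h) (T(h) = (h - 19)/(h + 9) = (-19 + h)/(9 + h))
(-145 - 374)*(260 + T(0)) = (-145 - 374)*(260 + (-19 + 0)/(9 + 0)) = -519*(260 - 19/9) = -519*2321/9 = -401533/3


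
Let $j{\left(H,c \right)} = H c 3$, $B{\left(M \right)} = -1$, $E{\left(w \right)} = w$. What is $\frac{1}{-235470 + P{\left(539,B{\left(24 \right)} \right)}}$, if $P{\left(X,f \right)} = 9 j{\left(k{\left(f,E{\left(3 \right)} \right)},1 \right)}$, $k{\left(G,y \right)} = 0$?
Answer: $- \frac{1}{235470} \approx -4.2468 \cdot 10^{-6}$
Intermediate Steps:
$j{\left(H,c \right)} = 3 H c$
$P{\left(X,f \right)} = 0$ ($P{\left(X,f \right)} = 9 \cdot 3 \cdot 0 \cdot 1 = 9 \cdot 0 = 0$)
$\frac{1}{-235470 + P{\left(539,B{\left(24 \right)} \right)}} = \frac{1}{-235470 + 0} = \frac{1}{-235470} = - \frac{1}{235470}$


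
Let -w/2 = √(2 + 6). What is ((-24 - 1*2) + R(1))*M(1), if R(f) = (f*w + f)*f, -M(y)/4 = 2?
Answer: 200 + 32*√2 ≈ 245.25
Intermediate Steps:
M(y) = -8 (M(y) = -4*2 = -8)
w = -4*√2 (w = -2*√(2 + 6) = -4*√2 ≈ -5.6569)
R(f) = f*(f - 4*f*√2) (R(f) = (f*(-4*√2) + f)*f = (-4*f*√2 + f)*f = (f - 4*f*√2)*f = f*(f - 4*f*√2))
((-24 - 1*2) + R(1))*M(1) = ((-24 - 1*2) + 1²*(1 - 4*√2))*(-8) = ((-24 - 2) + 1*(1 - 4*√2))*(-8) = (-26 + (1 - 4*√2))*(-8) = (-25 - 4*√2)*(-8) = 200 + 32*√2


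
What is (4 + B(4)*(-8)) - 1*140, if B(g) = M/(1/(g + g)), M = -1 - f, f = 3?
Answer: 120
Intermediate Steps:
M = -4 (M = -1 - 1*3 = -1 - 3 = -4)
B(g) = -8*g
(4 + B(4)*(-8)) - 1*140 = (4 - 8*4*(-8)) - 1*140 = (4 - 32*(-8)) - 140 = (4 + 256) - 140 = 260 - 140 = 120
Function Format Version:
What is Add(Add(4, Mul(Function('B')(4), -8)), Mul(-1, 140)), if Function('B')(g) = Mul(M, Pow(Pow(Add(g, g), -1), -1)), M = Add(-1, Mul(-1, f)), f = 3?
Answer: 120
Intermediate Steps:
M = -4 (M = Add(-1, Mul(-1, 3)) = Add(-1, -3) = -4)
Function('B')(g) = Mul(-8, g) (Function('B')(g) = Mul(-4, Pow(Pow(Add(g, g), -1), -1)) = Mul(-4, Pow(Pow(Mul(2, g), -1), -1)) = Mul(-4, Pow(Mul(Rational(1, 2), Pow(g, -1)), -1)) = Mul(-4, Mul(2, g)) = Mul(-8, g))
Add(Add(4, Mul(Function('B')(4), -8)), Mul(-1, 140)) = Add(Add(4, Mul(Mul(-8, 4), -8)), Mul(-1, 140)) = Add(Add(4, Mul(-32, -8)), -140) = Add(Add(4, 256), -140) = Add(260, -140) = 120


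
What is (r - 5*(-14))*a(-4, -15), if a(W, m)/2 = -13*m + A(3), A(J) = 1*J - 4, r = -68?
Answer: 776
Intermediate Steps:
A(J) = -4 + J (A(J) = J - 4 = -4 + J)
a(W, m) = -2 - 26*m (a(W, m) = 2*(-13*m + (-4 + 3)) = 2*(-13*m - 1) = 2*(-1 - 13*m) = -2 - 26*m)
(r - 5*(-14))*a(-4, -15) = (-68 - 5*(-14))*(-2 - 26*(-15)) = (-68 + 70)*(-2 + 390) = 2*388 = 776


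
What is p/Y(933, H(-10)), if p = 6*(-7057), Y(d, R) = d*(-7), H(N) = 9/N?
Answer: 14114/2177 ≈ 6.4832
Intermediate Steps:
Y(d, R) = -7*d
p = -42342
p/Y(933, H(-10)) = -42342/((-7*933)) = -42342/(-6531) = -42342*(-1/6531) = 14114/2177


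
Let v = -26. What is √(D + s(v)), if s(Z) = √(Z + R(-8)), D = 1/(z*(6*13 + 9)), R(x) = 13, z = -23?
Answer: √(-2001 + 4004001*I*√13)/2001 ≈ 1.3426 + 1.3428*I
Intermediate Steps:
D = -1/2001 (D = 1/(-23*(6*13 + 9)) = 1/(-23*(78 + 9)) = 1/(-23*87) = 1/(-2001) = -1/2001 ≈ -0.00049975)
s(Z) = √(13 + Z) (s(Z) = √(Z + 13) = √(13 + Z))
√(D + s(v)) = √(-1/2001 + √(13 - 26)) = √(-1/2001 + √(-13)) = √(-1/2001 + I*√13)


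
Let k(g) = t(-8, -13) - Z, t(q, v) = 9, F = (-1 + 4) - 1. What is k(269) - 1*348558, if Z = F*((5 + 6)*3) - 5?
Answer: -348610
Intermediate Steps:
F = 2 (F = 3 - 1 = 2)
Z = 61 (Z = 2*((5 + 6)*3) - 5 = 2*(11*3) - 5 = 2*33 - 5 = 66 - 5 = 61)
k(g) = -52 (k(g) = 9 - 1*61 = 9 - 61 = -52)
k(269) - 1*348558 = -52 - 1*348558 = -52 - 348558 = -348610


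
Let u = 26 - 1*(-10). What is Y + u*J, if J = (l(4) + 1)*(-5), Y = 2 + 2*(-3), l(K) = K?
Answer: -904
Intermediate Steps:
Y = -4 (Y = 2 - 6 = -4)
J = -25 (J = (4 + 1)*(-5) = 5*(-5) = -25)
u = 36 (u = 26 + 10 = 36)
Y + u*J = -4 + 36*(-25) = -4 - 900 = -904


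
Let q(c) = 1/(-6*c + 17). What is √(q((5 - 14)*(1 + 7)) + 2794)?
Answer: √563273643/449 ≈ 52.858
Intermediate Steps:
q(c) = 1/(17 - 6*c)
√(q((5 - 14)*(1 + 7)) + 2794) = √(-1/(-17 + 6*((5 - 14)*(1 + 7))) + 2794) = √(-1/(-17 + 6*(-9*8)) + 2794) = √(-1/(-17 + 6*(-72)) + 2794) = √(-1/(-17 - 432) + 2794) = √(-1/(-449) + 2794) = √(-1*(-1/449) + 2794) = √(1/449 + 2794) = √(1254507/449) = √563273643/449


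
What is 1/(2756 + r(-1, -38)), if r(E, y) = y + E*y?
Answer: 1/2756 ≈ 0.00036284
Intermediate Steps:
1/(2756 + r(-1, -38)) = 1/(2756 - 38*(1 - 1)) = 1/(2756 - 38*0) = 1/(2756 + 0) = 1/2756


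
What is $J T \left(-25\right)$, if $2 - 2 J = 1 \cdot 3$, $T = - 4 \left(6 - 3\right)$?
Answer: $-150$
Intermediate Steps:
$T = -12$ ($T = \left(-4\right) 3 = -12$)
$J = - \frac{1}{2}$ ($J = 1 - \frac{1 \cdot 3}{2} = 1 - \frac{3}{2} = - \frac{1}{2} \approx -0.5$)
$J T \left(-25\right) = \left(- \frac{1}{2}\right) \left(-12\right) \left(-25\right) = 6 \left(-25\right) = -150$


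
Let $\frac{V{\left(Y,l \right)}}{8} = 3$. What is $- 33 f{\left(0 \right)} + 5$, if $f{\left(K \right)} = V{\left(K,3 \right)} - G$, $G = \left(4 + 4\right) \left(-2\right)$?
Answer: $-1315$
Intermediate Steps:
$G = -16$ ($G = 8 \left(-2\right) = -16$)
$V{\left(Y,l \right)} = 24$ ($V{\left(Y,l \right)} = 8 \cdot 3 = 24$)
$f{\left(K \right)} = 40$ ($f{\left(K \right)} = 24 - -16 = 24 + 16 = 40$)
$- 33 f{\left(0 \right)} + 5 = \left(-33\right) 40 + 5 = -1320 + 5 = -1315$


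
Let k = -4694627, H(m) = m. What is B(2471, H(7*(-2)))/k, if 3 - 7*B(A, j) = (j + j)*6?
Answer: -171/32862389 ≈ -5.2035e-6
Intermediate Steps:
B(A, j) = 3/7 - 12*j/7 (B(A, j) = 3/7 - (j + j)*6/7 = 3/7 - 2*j*6/7 = 3/7 - 12*j/7)
B(2471, H(7*(-2)))/k = (3/7 - 12*(-2))/(-4694627) = (3/7 - 12/7*(-14))*(-1/4694627) = (3/7 + 24)*(-1/4694627) = (171/7)*(-1/4694627) = -171/32862389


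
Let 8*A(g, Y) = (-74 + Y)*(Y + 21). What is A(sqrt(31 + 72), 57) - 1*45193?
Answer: -181435/4 ≈ -45359.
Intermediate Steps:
A(g, Y) = (-74 + Y)*(21 + Y)/8 (A(g, Y) = ((-74 + Y)*(Y + 21))/8 = ((-74 + Y)*(21 + Y))/8 = (-74 + Y)*(21 + Y)/8)
A(sqrt(31 + 72), 57) - 1*45193 = (-777/4 - 53/8*57 + (1/8)*57**2) - 1*45193 = (-777/4 - 3021/8 + (1/8)*3249) - 45193 = (-777/4 - 3021/8 + 3249/8) - 45193 = -663/4 - 45193 = -181435/4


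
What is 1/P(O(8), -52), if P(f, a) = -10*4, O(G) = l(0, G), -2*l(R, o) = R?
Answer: -1/40 ≈ -0.025000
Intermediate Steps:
l(R, o) = -R/2
O(G) = 0 (O(G) = -1/2*0 = 0)
P(f, a) = -40
1/P(O(8), -52) = 1/(-40) = -1/40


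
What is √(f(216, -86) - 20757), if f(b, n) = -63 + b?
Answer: 2*I*√5151 ≈ 143.54*I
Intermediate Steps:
√(f(216, -86) - 20757) = √((-63 + 216) - 20757) = √(153 - 20757) = √(-20604) = 2*I*√5151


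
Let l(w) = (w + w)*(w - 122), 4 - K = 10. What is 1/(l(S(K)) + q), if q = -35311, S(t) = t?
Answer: -1/33775 ≈ -2.9608e-5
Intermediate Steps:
K = -6 (K = 4 - 1*10 = 4 - 10 = -6)
l(w) = 2*w*(-122 + w) (l(w) = (2*w)*(-122 + w) = 2*w*(-122 + w))
1/(l(S(K)) + q) = 1/(2*(-6)*(-122 - 6) - 35311) = 1/(2*(-6)*(-128) - 35311) = 1/(1536 - 35311) = 1/(-33775) = -1/33775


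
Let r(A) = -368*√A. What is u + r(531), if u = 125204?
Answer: 125204 - 1104*√59 ≈ 1.1672e+5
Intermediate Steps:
u + r(531) = 125204 - 1104*√59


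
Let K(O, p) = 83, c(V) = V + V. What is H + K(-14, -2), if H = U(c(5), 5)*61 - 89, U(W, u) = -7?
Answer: -433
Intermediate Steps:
c(V) = 2*V
H = -516 (H = -7*61 - 89 = -427 - 89 = -516)
H + K(-14, -2) = -516 + 83 = -433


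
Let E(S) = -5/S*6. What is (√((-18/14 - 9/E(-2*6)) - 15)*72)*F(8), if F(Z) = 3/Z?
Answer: 54*I*√6090/35 ≈ 120.4*I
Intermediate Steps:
E(S) = -30/S
(√((-18/14 - 9/E(-2*6)) - 15)*72)*F(8) = (√((-18/14 - 9/((-30/((-2*6))))) - 15)*72)*(3/8) = (√((-18*1/14 - 9/((-30/(-12)))) - 15)*72)*(3*(⅛)) = (√((-9/7 - 9/((-30*(-1/12)))) - 15)*72)*(3/8) = (√((-9/7 - 9/5/2) - 15)*72)*(3/8) = (√((-9/7 - 9*⅖) - 15)*72)*(3/8) = (√((-9/7 - 18/5) - 15)*72)*(3/8) = (√(-171/35 - 15)*72)*(3/8) = (√(-696/35)*72)*(3/8) = ((2*I*√6090/35)*72)*(3/8) = (144*I*√6090/35)*(3/8) = 54*I*√6090/35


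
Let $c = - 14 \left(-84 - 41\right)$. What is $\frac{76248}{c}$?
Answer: $\frac{38124}{875} \approx 43.57$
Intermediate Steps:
$c = 1750$ ($c = \left(-14\right) \left(-125\right) = 1750$)
$\frac{76248}{c} = \frac{76248}{1750} = 76248 \cdot \frac{1}{1750} = \frac{38124}{875}$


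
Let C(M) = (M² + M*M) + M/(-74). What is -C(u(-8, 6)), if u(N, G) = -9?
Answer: -11997/74 ≈ -162.12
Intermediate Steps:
C(M) = 2*M² - M/74 (C(M) = (M² + M²) + M*(-1/74) = 2*M² - M/74)
-C(u(-8, 6)) = -(-9)*(-1 + 148*(-9))/74 = -(-9)*(-1 - 1332)/74 = -(-9)*(-1333)/74 = -1*11997/74 = -11997/74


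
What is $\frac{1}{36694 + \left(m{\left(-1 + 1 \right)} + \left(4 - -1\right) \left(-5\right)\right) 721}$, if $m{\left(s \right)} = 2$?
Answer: $\frac{1}{20111} \approx 4.9724 \cdot 10^{-5}$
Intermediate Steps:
$\frac{1}{36694 + \left(m{\left(-1 + 1 \right)} + \left(4 - -1\right) \left(-5\right)\right) 721} = \frac{1}{36694 + \left(2 + \left(4 - -1\right) \left(-5\right)\right) 721} = \frac{1}{36694 + \left(2 + \left(4 + 1\right) \left(-5\right)\right) 721} = \frac{1}{36694 + \left(2 + 5 \left(-5\right)\right) 721} = \frac{1}{36694 + \left(2 - 25\right) 721} = \frac{1}{36694 - 16583} = \frac{1}{20111}$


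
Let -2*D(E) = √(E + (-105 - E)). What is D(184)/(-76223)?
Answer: I*√105/152446 ≈ 6.7217e-5*I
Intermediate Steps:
D(E) = -I*√105/2 (D(E) = -√(E + (-105 - E))/2 = -I*√105/2)
D(184)/(-76223) = -I*√105/2/(-76223) = -I*√105/2*(-1/76223) = I*√105/152446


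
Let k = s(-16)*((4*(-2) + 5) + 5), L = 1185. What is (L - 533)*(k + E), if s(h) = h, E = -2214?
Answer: -1464392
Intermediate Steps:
k = -32 (k = -16*((4*(-2) + 5) + 5) = -16*((-8 + 5) + 5) = -16*(-3 + 5) = -16*2 = -32)
(L - 533)*(k + E) = (1185 - 533)*(-32 - 2214) = 652*(-2246) = -1464392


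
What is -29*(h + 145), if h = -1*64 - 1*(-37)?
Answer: -3422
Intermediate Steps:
h = -27 (h = -64 + 37 = -27)
-29*(h + 145) = -29*(-27 + 145) = -29*118 = -3422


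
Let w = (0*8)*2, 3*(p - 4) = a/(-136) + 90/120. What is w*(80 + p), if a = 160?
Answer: 0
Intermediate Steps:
p = 787/204 (p = 4 + (160/(-136) + 90/120)/3 = 4 + (160*(-1/136) + 90*(1/120))/3 = 4 + (-20/17 + ¾)/3 = 4 + (⅓)*(-29/68) = 4 - 29/204 = 787/204 ≈ 3.8578)
w = 0 (w = 0*2 = 0)
w*(80 + p) = 0*(80 + 787/204) = 0*(17107/204) = 0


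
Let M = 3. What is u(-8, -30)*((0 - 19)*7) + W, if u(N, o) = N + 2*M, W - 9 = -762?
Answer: -487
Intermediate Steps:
W = -753 (W = 9 - 762 = -753)
u(N, o) = 6 + N (u(N, o) = N + 2*3 = N + 6 = 6 + N)
u(-8, -30)*((0 - 19)*7) + W = (6 - 8)*((0 - 19)*7) - 753 = -(-38)*7 - 753 = -2*(-133) - 753 = 266 - 753 = -487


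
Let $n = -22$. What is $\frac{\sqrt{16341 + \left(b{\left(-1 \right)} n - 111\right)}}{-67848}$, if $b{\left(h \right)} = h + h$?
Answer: $- \frac{\sqrt{16274}}{67848} \approx -0.0018802$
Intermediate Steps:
$b{\left(h \right)} = 2 h$
$\frac{\sqrt{16341 + \left(b{\left(-1 \right)} n - 111\right)}}{-67848} = \frac{\sqrt{16341 - \left(111 - 2 \left(-1\right) \left(-22\right)\right)}}{-67848} = \sqrt{16341 - 67} \left(- \frac{1}{67848}\right) = \sqrt{16274} \left(- \frac{1}{67848}\right) = - \frac{\sqrt{16274}}{67848}$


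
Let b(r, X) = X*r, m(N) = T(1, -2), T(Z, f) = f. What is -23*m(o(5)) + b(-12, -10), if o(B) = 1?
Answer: 166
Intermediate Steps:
m(N) = -2
-23*m(o(5)) + b(-12, -10) = -23*(-2) - 10*(-12) = 46 + 120 = 166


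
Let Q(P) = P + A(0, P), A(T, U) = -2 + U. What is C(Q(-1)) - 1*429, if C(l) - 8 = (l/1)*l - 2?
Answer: -407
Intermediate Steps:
Q(P) = -2 + 2*P (Q(P) = P + (-2 + P) = -2 + 2*P)
C(l) = 6 + l**2 (C(l) = 8 + ((l/1)*l - 2) = 8 + ((l*1)*l - 2) = 8 + (l*l - 2) = 8 + (l**2 - 2) = 8 + (-2 + l**2) = 6 + l**2)
C(Q(-1)) - 1*429 = (6 + (-2 + 2*(-1))**2) - 1*429 = (6 + (-2 - 2)**2) - 429 = (6 + (-4)**2) - 429 = (6 + 16) - 429 = 22 - 429 = -407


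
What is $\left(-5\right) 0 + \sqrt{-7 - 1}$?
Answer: $2 i \sqrt{2} \approx 2.8284 i$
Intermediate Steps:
$\left(-5\right) 0 + \sqrt{-7 - 1} = 0 + \sqrt{-8} = 0 + 2 i \sqrt{2} = 2 i \sqrt{2}$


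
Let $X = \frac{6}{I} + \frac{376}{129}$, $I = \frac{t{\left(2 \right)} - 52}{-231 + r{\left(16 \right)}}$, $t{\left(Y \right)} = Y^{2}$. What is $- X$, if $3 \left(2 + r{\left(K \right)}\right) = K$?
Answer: $- \frac{32377}{1032} \approx -31.373$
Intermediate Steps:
$r{\left(K \right)} = -2 + \frac{K}{3}$
$I = \frac{144}{683}$ ($I = \frac{2^{2} - 52}{-231 + \left(-2 + \frac{1}{3} \cdot 16\right)} = \frac{4 - 52}{-231 + \left(-2 + \frac{16}{3}\right)} = - \frac{48}{-231 + \frac{10}{3}} = - \frac{48}{- \frac{683}{3}} = \left(-48\right) \left(- \frac{3}{683}\right) = \frac{144}{683} \approx 0.21083$)
$X = \frac{32377}{1032}$ ($X = \frac{6}{\frac{144}{683}} + \frac{376}{129} = 6 \cdot \frac{683}{144} + 376 \cdot \frac{1}{129} = \frac{683}{24} + \frac{376}{129} = \frac{32377}{1032} \approx 31.373$)
$- X = \left(-1\right) \frac{32377}{1032} = - \frac{32377}{1032}$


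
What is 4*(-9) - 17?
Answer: -53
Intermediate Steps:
4*(-9) - 17 = -36 - 17 = -53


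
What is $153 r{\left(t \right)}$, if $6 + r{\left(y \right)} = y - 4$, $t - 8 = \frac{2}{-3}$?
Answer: $-408$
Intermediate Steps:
$t = \frac{22}{3}$ ($t = 8 + \frac{2}{-3} = 8 + 2 \left(- \frac{1}{3}\right) = 8 - \frac{2}{3} = \frac{22}{3} \approx 7.3333$)
$r{\left(y \right)} = -10 + y$ ($r{\left(y \right)} = -6 + \left(y - 4\right) = -6 + \left(-4 + y\right) = -10 + y$)
$153 r{\left(t \right)} = 153 \left(-10 + \frac{22}{3}\right) = 153 \left(- \frac{8}{3}\right) = -408$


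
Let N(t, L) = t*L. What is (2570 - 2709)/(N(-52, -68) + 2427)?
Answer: -139/5963 ≈ -0.023310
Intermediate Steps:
N(t, L) = L*t
(2570 - 2709)/(N(-52, -68) + 2427) = (2570 - 2709)/(-68*(-52) + 2427) = -139/(3536 + 2427) = -139/5963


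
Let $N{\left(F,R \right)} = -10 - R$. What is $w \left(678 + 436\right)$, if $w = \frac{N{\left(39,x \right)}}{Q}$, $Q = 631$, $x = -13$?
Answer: $\frac{3342}{631} \approx 5.2964$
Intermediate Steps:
$w = \frac{3}{631}$ ($w = \frac{-10 - -13}{631} = \left(-10 + 13\right) \frac{1}{631} = 3 \cdot \frac{1}{631} = \frac{3}{631} \approx 0.0047544$)
$w \left(678 + 436\right) = \frac{3 \left(678 + 436\right)}{631} = \frac{3}{631} \cdot 1114 = \frac{3342}{631}$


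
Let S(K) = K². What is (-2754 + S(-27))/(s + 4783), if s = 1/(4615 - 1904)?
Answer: -609975/1440746 ≈ -0.42337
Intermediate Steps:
s = 1/2711 ≈ 0.00036887
(-2754 + S(-27))/(s + 4783) = (-2754 + (-27)²)/(1/2711 + 4783) = (-2754 + 729)/(12966714/2711) = -2025*2711/12966714 = -609975/1440746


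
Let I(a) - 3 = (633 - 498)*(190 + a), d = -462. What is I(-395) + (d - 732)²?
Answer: 1397964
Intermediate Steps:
I(a) = 25653 + 135*a (I(a) = 3 + (633 - 498)*(190 + a) = 3 + 135*(190 + a) = 3 + (25650 + 135*a) = 25653 + 135*a)
I(-395) + (d - 732)² = (25653 + 135*(-395)) + (-462 - 732)² = (25653 - 53325) + (-1194)² = -27672 + 1425636 = 1397964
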